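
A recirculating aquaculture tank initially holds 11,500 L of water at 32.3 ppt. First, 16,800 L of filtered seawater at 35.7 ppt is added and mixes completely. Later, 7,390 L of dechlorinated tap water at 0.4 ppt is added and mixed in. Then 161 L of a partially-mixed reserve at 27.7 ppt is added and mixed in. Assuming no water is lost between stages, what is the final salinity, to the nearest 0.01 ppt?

Mass of salt is conserved:
Initial salt = 11,500×32.3 = 371,450
After stage 1: salt = 371,450 + 16,800×35.7 = 971,210; volume = 28,300 L; S = 34.318 ppt
After stage 2: salt = 971,210 + 7,390×0.4 = 974,166; volume = 35,690 L; S = 27.295 ppt
After stage 3: salt = 974,166 + 161×27.7 = 978,625.7; volume = 35,851 L
S = 978,625.7 / 35,851 = 27.297 ppt

27.30 ppt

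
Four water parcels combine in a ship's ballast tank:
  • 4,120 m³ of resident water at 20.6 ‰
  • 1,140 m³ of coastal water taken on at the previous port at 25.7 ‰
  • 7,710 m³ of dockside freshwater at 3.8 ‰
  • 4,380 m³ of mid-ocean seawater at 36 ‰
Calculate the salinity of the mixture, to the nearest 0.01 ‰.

Conserving salt mass:
salt = 4,120×20.6 + 1,140×25.7 + 7,710×3.8 + 4,380×36 = 84,872 + 29,298 + 29,298 + 157,680 = 301,148
volume = 4,120 + 1,140 + 7,710 + 4,380 = 17,350 m³
S = 301,148 / 17,350 = 17.3572 ‰

17.36 ‰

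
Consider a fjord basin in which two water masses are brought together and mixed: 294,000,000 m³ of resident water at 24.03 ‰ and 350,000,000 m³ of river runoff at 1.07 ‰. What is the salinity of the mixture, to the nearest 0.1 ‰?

11.6 ‰

Total salt / total volume:
salt = 294,000,000×24.03 + 350,000,000×1.07 = 7,064,820,000 + 374,500,000 = 7,439,320,000
volume = 294,000,000 + 350,000,000 = 644,000,000 m³
S = 7,439,320,000 / 644,000,000 = 11.552 ‰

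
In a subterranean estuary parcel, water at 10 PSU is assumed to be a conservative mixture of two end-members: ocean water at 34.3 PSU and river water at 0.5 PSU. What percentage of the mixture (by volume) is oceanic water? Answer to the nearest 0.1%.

28.1%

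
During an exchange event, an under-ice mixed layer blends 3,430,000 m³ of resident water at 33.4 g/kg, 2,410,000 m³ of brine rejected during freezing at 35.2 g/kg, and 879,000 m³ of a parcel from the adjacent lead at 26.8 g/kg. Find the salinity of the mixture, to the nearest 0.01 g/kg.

33.18 g/kg

By conservation of dissolved salt,
salt = 3,430,000×33.4 + 2,410,000×35.2 + 879,000×26.8 = 114,562,000 + 84,832,000 + 23,557,200 = 222,951,200
volume = 3,430,000 + 2,410,000 + 879,000 = 6,719,000 m³
S = 222,951,200 / 6,719,000 = 33.1822 g/kg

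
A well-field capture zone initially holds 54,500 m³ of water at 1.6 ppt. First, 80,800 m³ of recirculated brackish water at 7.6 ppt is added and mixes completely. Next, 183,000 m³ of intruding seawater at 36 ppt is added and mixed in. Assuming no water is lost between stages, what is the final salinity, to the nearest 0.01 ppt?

Total salt / total volume:
Initial salt = 54,500×1.6 = 87,200
After stage 1: salt = 87,200 + 80,800×7.6 = 701,280; volume = 135,300 m³; S = 5.183 ppt
After stage 2: salt = 701,280 + 183,000×36 = 7,289,280; volume = 318,300 m³
S = 7,289,280 / 318,300 = 22.9007 ppt

22.90 ppt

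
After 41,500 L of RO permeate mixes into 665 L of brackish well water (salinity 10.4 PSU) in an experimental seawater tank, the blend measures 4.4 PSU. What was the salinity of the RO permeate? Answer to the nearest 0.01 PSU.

Salt balance: 665×10.4 + 41,500×S = 42,165×4.4
6,916 + 41,500·S = 185,526
S = (185,526 − 6,916) / 41,500 = 4.3039 PSU

4.30 PSU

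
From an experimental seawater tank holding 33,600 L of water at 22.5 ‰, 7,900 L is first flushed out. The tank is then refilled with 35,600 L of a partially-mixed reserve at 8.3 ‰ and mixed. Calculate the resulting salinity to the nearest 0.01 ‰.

Remaining after removal: 25,700 L at 22.5 ‰ (salt = 578,250)
After addition: salt = 578,250 + 35,600×8.3 = 873,730; volume = 61,300 L
S = 873,730 / 61,300 = 14.2533 ‰

14.25 ‰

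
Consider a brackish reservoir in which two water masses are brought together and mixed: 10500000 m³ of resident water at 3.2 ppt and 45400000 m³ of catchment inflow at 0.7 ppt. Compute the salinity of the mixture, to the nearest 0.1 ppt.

Weighted by volume,
salt = 10,500,000×3.2 + 45,400,000×0.7 = 33,600,000 + 31,780,000 = 65,380,000
volume = 10,500,000 + 45,400,000 = 55,900,000 m³
S = 65,380,000 / 55,900,000 = 1.17 ppt

1.2 ppt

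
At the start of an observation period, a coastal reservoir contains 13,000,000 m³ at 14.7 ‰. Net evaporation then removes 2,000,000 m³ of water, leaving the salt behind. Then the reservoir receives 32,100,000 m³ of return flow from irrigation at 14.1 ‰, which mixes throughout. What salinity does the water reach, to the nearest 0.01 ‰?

After evaporation: salt = 13,000,000×14.7 = 191,100,000; volume = 13,000,000 − 2,000,000 = 11,000,000 m³
After mixing: salt = 191,100,000 + 32,100,000×14.1 = 643,710,000; volume = 11,000,000 + 32,100,000 = 43,100,000 m³
S = 643,710,000 / 43,100,000 = 14.9353 ‰

14.94 ‰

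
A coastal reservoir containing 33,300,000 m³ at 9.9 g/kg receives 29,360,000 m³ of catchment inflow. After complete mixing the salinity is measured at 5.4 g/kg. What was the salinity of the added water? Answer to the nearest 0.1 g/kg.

0.3 g/kg

Salt balance: 33,300,000×9.9 + 29,360,000×S = 62,660,000×5.4
329,670,000 + 29,360,000·S = 338,364,000
S = (338,364,000 − 329,670,000) / 29,360,000 = 0.2961 g/kg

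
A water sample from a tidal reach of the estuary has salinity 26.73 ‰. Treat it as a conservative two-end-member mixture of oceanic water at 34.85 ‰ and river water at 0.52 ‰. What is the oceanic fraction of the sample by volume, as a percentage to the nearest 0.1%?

76.3%

Let g be the oceanic fraction. Salt balance per unit volume:
g×34.85 + (1−g)×0.52 = 26.73
g = (26.73 − 0.52) / (34.85 − 0.52) = 26.21/34.33 = 0.7635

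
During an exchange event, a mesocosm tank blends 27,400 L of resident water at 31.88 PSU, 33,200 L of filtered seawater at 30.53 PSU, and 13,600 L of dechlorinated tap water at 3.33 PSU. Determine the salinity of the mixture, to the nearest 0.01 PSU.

26.04 PSU

By conservation of dissolved salt,
salt = 27,400×31.88 + 33,200×30.53 + 13,600×3.33 = 873,512 + 1,013,596 + 45,288 = 1,932,396
volume = 27,400 + 33,200 + 13,600 = 74,200 L
S = 1,932,396 / 74,200 = 26.0431 PSU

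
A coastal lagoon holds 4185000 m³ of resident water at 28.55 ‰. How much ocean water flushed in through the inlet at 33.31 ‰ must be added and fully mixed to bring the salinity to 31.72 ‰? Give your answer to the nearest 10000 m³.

Salt balance: 4,185,000×28.55 + V×33.31 = (4,185,000+V)×31.72
119,481,750 + 33.31V = 132,748,200 + 31.72V
13,266,450 = 1.59V
V = 8,343,679.25 m³

8340000 m³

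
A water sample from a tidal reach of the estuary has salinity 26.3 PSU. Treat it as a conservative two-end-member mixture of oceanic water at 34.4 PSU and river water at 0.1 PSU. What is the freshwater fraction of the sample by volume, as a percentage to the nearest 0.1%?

Let f be the freshwater fraction. Salt balance per unit volume:
f×0.1 + (1−f)×34.4 = 26.3
f = (34.4 − 26.3) / (34.4 − 0.1) = 8.1/34.3 = 0.2362

23.6%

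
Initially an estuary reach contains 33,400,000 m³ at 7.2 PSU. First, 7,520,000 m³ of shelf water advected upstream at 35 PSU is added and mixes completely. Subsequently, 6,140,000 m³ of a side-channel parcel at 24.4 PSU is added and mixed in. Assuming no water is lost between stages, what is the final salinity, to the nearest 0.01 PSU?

13.89 PSU

Weighted by volume,
Initial salt = 33,400,000×7.2 = 240,480,000
After stage 1: salt = 240,480,000 + 7,520,000×35 = 503,680,000; volume = 40,920,000 m³; S = 12.309 PSU
After stage 2: salt = 503,680,000 + 6,140,000×24.4 = 653,496,000; volume = 47,060,000 m³
S = 653,496,000 / 47,060,000 = 13.8864 PSU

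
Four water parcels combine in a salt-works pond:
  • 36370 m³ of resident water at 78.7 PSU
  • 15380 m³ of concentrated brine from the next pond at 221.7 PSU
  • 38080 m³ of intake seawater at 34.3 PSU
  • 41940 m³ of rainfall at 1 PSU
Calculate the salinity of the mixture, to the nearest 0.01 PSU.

By conservation of dissolved salt,
salt = 36,370×78.7 + 15,380×221.7 + 38,080×34.3 + 41,940×1 = 2,862,319 + 3,409,746 + 1,306,144 + 41,940 = 7,620,149
volume = 36,370 + 15,380 + 38,080 + 41,940 = 131,770 m³
S = 7,620,149 / 131,770 = 57.8292 PSU

57.83 PSU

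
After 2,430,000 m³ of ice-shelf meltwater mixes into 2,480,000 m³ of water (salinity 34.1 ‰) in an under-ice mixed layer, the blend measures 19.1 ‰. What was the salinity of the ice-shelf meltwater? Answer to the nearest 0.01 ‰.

3.79 ‰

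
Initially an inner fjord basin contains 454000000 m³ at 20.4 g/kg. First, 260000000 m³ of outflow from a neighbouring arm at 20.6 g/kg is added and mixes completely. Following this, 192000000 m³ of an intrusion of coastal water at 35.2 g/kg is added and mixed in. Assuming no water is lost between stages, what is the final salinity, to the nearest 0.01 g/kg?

23.59 g/kg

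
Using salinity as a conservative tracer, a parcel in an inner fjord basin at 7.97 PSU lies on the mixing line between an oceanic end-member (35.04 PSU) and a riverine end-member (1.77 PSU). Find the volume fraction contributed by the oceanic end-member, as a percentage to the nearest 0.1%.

18.6%

Let g be the oceanic fraction. Salt balance per unit volume:
g×35.04 + (1−g)×1.77 = 7.97
g = (7.97 − 1.77) / (35.04 − 1.77) = 6.2/33.27 = 0.1864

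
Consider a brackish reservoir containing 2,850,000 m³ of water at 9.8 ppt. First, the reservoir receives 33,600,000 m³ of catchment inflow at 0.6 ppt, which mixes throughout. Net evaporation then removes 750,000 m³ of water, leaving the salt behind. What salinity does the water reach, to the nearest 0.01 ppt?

1.35 ppt

After mixing: salt = 2,850,000×9.8 + 33,600,000×0.6 = 48,090,000; volume = 36,450,000 m³
After evaporation: salt unchanged = 48,090,000; volume = 36,450,000 − 750,000 = 35,700,000 m³
S = 48,090,000 / 35,700,000 = 1.3471 ppt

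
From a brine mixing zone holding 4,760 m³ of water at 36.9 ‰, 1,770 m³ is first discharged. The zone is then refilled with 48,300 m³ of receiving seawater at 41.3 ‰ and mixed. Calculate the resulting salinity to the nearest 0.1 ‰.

41.0 ‰

Remaining after removal: 2,990 m³ at 36.9 ‰ (salt = 110,331)
After addition: salt = 110,331 + 48,300×41.3 = 2,105,121; volume = 51,290 m³
S = 2,105,121 / 51,290 = 41.0435 ‰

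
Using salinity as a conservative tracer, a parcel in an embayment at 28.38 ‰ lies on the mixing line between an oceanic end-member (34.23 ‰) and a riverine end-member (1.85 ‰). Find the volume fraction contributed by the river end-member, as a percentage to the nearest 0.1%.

18.1%

Let f be the freshwater fraction. Salt balance per unit volume:
f×1.85 + (1−f)×34.23 = 28.38
f = (34.23 − 28.38) / (34.23 − 1.85) = 5.85/32.38 = 0.1807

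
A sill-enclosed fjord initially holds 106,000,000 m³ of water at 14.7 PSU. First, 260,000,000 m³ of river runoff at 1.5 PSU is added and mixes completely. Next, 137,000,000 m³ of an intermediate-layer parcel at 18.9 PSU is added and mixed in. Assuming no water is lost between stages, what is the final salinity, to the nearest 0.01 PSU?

Weighted by volume,
Initial salt = 106,000,000×14.7 = 1,558,200,000
After stage 1: salt = 1,558,200,000 + 260,000,000×1.5 = 1,948,200,000; volume = 366,000,000 m³; S = 5.323 PSU
After stage 2: salt = 1,948,200,000 + 137,000,000×18.9 = 4,537,500,000; volume = 503,000,000 m³
S = 4,537,500,000 / 503,000,000 = 9.0209 PSU

9.02 PSU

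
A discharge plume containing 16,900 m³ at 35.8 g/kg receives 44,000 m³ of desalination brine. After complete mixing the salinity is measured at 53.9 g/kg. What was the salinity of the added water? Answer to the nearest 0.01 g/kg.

60.85 g/kg

Salt balance: 16,900×35.8 + 44,000×S = 60,900×53.9
605,020 + 44,000·S = 3,282,510
S = (3,282,510 − 605,020) / 44,000 = 60.852 g/kg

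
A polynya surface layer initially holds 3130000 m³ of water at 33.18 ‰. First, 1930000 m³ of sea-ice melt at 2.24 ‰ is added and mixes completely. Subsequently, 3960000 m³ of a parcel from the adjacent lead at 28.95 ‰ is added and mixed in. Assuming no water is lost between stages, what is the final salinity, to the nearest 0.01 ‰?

24.70 ‰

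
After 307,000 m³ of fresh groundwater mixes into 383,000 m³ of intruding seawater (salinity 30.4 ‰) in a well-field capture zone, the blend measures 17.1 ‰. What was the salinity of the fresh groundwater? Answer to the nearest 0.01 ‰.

0.51 ‰

Salt balance: 383,000×30.4 + 307,000×S = 690,000×17.1
11,643,200 + 307,000·S = 11,799,000
S = (11,799,000 − 11,643,200) / 307,000 = 0.5075 ‰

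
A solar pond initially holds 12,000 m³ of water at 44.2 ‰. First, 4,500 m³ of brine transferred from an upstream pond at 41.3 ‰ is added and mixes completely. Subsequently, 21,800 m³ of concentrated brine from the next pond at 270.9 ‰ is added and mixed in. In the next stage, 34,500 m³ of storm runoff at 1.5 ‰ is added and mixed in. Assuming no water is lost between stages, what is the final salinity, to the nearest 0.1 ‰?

Conserving salt mass:
Initial salt = 12,000×44.2 = 530,400
After stage 1: salt = 530,400 + 4,500×41.3 = 716,250; volume = 16,500 m³; S = 43.409 ‰
After stage 2: salt = 716,250 + 21,800×270.9 = 6,621,870; volume = 38,300 m³; S = 172.895 ‰
After stage 3: salt = 6,621,870 + 34,500×1.5 = 6,673,620; volume = 72,800 m³
S = 6,673,620 / 72,800 = 91.6706 ‰

91.7 ‰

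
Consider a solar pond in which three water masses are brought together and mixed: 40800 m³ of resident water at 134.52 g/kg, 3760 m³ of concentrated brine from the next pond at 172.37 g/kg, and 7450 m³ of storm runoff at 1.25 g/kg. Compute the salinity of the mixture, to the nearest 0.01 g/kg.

Conserving salt mass:
salt = 40,800×134.52 + 3,760×172.37 + 7,450×1.25 = 5,488,416 + 648,111.2 + 9,312.5 = 6,145,839.7
volume = 40,800 + 3,760 + 7,450 = 52,010 m³
S = 6,145,839.7 / 52,010 = 118.1665 g/kg

118.17 g/kg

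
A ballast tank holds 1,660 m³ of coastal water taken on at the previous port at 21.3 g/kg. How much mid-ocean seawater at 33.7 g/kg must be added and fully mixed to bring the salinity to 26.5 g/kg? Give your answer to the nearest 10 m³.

Salt balance: 1,660×21.3 + V×33.7 = (1,660+V)×26.5
35,358 + 33.7V = 43,990 + 26.5V
8,632 = 7.2V
V = 1,198.89 m³

1200 m³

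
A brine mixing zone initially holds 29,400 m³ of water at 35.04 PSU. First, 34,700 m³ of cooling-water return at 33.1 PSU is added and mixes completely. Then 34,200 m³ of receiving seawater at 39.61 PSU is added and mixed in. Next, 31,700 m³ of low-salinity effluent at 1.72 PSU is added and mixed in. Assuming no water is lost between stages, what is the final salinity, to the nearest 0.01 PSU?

27.60 PSU

Conserving salt mass:
Initial salt = 29,400×35.04 = 1,030,176
After stage 1: salt = 1,030,176 + 34,700×33.1 = 2,178,746; volume = 64,100 m³; S = 33.99 PSU
After stage 2: salt = 2,178,746 + 34,200×39.61 = 3,533,408; volume = 98,300 m³; S = 35.945 PSU
After stage 3: salt = 3,533,408 + 31,700×1.72 = 3,587,932; volume = 130,000 m³
S = 3,587,932 / 130,000 = 27.5995 PSU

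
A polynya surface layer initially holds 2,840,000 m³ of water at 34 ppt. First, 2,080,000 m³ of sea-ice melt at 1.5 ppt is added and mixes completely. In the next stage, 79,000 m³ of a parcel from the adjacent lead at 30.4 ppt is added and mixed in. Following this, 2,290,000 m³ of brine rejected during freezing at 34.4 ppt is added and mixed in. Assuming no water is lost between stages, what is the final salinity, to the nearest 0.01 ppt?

Salt balance:
Initial salt = 2,840,000×34 = 96,560,000
After stage 1: salt = 96,560,000 + 2,080,000×1.5 = 99,680,000; volume = 4,920,000 m³; S = 20.26 ppt
After stage 2: salt = 99,680,000 + 79,000×30.4 = 102,081,600; volume = 4,999,000 m³; S = 20.42 ppt
After stage 3: salt = 102,081,600 + 2,290,000×34.4 = 180,857,600; volume = 7,289,000 m³
S = 180,857,600 / 7,289,000 = 24.8124 ppt

24.81 ppt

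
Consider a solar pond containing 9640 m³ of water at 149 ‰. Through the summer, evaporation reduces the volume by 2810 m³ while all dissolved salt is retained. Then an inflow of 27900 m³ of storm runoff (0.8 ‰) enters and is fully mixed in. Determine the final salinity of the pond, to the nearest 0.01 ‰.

42.00 ‰

After evaporation: salt = 9,640×149 = 1,436,360; volume = 9,640 − 2,810 = 6,830 m³
After mixing: salt = 1,436,360 + 27,900×0.8 = 1,458,680; volume = 6,830 + 27,900 = 34,730 m³
S = 1,458,680 / 34,730 = 42.0006 ‰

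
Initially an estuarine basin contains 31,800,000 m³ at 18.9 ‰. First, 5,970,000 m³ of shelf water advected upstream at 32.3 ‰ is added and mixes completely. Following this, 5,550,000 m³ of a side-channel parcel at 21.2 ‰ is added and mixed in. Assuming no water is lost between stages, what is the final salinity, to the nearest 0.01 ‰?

21.04 ‰

Total salt / total volume:
Initial salt = 31,800,000×18.9 = 601,020,000
After stage 1: salt = 601,020,000 + 5,970,000×32.3 = 793,851,000; volume = 37,770,000 m³; S = 21.018 ‰
After stage 2: salt = 793,851,000 + 5,550,000×21.2 = 911,511,000; volume = 43,320,000 m³
S = 911,511,000 / 43,320,000 = 21.0413 ‰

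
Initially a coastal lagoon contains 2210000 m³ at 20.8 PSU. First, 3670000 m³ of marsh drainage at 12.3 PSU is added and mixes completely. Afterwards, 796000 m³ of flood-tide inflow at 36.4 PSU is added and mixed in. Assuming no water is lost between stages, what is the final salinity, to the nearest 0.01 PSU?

17.99 PSU

Mass of salt is conserved:
Initial salt = 2,210,000×20.8 = 45,968,000
After stage 1: salt = 45,968,000 + 3,670,000×12.3 = 91,109,000; volume = 5,880,000 m³; S = 15.495 PSU
After stage 2: salt = 91,109,000 + 796,000×36.4 = 120,083,400; volume = 6,676,000 m³
S = 120,083,400 / 6,676,000 = 17.9873 PSU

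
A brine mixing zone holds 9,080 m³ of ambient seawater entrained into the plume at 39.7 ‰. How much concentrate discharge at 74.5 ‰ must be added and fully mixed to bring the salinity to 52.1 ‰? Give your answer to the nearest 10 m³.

5030 m³

Salt balance: 9,080×39.7 + V×74.5 = (9,080+V)×52.1
360,476 + 74.5V = 473,068 + 52.1V
112,592 = 22.4V
V = 5,026.43 m³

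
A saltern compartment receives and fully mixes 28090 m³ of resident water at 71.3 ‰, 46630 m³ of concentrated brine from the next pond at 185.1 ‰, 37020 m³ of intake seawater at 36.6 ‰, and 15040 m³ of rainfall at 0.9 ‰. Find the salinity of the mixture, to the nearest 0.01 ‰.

94.67 ‰

Total salt / total volume:
salt = 28,090×71.3 + 46,630×185.1 + 37,020×36.6 + 15,040×0.9 = 2,002,817 + 8,631,213 + 1,354,932 + 13,536 = 12,002,498
volume = 28,090 + 46,630 + 37,020 + 15,040 = 126,780 m³
S = 12,002,498 / 126,780 = 94.6719 ‰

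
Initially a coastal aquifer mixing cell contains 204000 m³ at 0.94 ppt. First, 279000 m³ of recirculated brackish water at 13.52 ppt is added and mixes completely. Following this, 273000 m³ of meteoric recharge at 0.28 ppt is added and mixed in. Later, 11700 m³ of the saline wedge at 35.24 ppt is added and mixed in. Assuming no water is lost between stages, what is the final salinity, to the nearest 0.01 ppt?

5.80 ppt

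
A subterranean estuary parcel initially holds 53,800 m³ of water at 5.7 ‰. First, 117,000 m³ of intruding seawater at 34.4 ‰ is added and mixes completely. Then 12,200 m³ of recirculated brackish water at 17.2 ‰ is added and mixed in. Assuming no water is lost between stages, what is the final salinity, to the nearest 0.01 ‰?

24.82 ‰

Weighted by volume,
Initial salt = 53,800×5.7 = 306,660
After stage 1: salt = 306,660 + 117,000×34.4 = 4,331,460; volume = 170,800 m³; S = 25.36 ‰
After stage 2: salt = 4,331,460 + 12,200×17.2 = 4,541,300; volume = 183,000 m³
S = 4,541,300 / 183,000 = 24.8158 ‰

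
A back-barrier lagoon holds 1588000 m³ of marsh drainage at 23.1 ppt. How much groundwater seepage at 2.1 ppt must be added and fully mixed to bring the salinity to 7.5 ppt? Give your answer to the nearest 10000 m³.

4590000 m³

Salt balance: 1,588,000×23.1 + V×2.1 = (1,588,000+V)×7.5
36,682,800 + 2.1V = 11,910,000 + 7.5V
24,772,800 = 5.4V
V = 4,587,555.56 m³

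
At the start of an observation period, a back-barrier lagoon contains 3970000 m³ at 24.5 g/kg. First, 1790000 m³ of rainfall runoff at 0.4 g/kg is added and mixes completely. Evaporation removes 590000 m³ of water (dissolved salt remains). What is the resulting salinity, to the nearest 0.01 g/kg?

18.95 g/kg

After mixing: salt = 3,970,000×24.5 + 1,790,000×0.4 = 97,981,000; volume = 5,760,000 m³
After evaporation: salt unchanged = 97,981,000; volume = 5,760,000 − 590,000 = 5,170,000 m³
S = 97,981,000 / 5,170,000 = 18.9518 g/kg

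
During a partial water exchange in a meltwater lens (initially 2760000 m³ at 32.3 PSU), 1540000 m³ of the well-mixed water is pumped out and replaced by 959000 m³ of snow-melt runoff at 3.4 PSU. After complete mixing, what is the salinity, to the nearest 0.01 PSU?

Remaining after removal: 1,220,000 m³ at 32.3 PSU (salt = 39,406,000)
After addition: salt = 39,406,000 + 959,000×3.4 = 42,666,600; volume = 2,179,000 m³
S = 42,666,600 / 2,179,000 = 19.5808 PSU

19.58 PSU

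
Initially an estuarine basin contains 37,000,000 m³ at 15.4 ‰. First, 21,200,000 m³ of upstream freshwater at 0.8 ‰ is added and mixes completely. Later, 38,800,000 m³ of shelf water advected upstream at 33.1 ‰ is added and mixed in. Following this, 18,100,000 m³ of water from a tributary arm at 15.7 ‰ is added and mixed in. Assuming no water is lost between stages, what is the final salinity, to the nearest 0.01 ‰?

18.72 ‰

Weighted by volume,
Initial salt = 37,000,000×15.4 = 569,800,000
After stage 1: salt = 569,800,000 + 21,200,000×0.8 = 586,760,000; volume = 58,200,000 m³; S = 10.082 ‰
After stage 2: salt = 586,760,000 + 38,800,000×33.1 = 1,871,040,000; volume = 97,000,000 m³; S = 19.289 ‰
After stage 3: salt = 1,871,040,000 + 18,100,000×15.7 = 2,155,210,000; volume = 115,100,000 m³
S = 2,155,210,000 / 115,100,000 = 18.7247 ‰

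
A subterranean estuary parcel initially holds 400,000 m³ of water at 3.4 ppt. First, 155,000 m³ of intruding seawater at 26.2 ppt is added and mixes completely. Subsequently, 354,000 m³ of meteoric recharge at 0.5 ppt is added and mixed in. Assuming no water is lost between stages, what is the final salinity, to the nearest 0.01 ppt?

6.16 ppt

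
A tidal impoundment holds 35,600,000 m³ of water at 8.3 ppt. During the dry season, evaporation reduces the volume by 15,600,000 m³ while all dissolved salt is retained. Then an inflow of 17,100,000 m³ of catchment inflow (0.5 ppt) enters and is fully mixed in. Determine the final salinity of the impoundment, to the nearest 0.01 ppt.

After evaporation: salt = 35,600,000×8.3 = 295,480,000; volume = 35,600,000 − 15,600,000 = 20,000,000 m³
After mixing: salt = 295,480,000 + 17,100,000×0.5 = 304,030,000; volume = 20,000,000 + 17,100,000 = 37,100,000 m³
S = 304,030,000 / 37,100,000 = 8.1949 ppt

8.19 ppt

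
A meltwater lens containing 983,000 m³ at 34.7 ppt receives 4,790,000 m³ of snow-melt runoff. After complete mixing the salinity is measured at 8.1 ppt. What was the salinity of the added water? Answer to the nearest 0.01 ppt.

Salt balance: 983,000×34.7 + 4,790,000×S = 5,773,000×8.1
34,110,100 + 4,790,000·S = 46,761,300
S = (46,761,300 − 34,110,100) / 4,790,000 = 2.6412 ppt

2.64 ppt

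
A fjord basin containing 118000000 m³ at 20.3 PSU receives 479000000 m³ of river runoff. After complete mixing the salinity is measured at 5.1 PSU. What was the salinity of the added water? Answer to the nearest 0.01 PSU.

1.36 PSU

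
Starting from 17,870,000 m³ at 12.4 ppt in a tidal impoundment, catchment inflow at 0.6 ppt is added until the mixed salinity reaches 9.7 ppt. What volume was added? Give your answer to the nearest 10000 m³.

Salt balance: 17,870,000×12.4 + V×0.6 = (17,870,000+V)×9.7
221,588,000 + 0.6V = 173,339,000 + 9.7V
48,249,000 = 9.1V
V = 5,302,087.91 m³

5300000 m³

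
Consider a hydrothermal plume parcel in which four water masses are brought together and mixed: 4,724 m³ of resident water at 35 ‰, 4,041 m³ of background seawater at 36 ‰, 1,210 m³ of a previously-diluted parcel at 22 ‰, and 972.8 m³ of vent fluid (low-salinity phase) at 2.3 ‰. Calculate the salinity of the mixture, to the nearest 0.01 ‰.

Mass of salt is conserved:
salt = 4,724×35 + 4,041×36 + 1,210×22 + 972.8×2.3 = 165,340 + 145,476 + 26,620 + 2,237.44 = 339,673.44
volume = 4,724 + 4,041 + 1,210 + 972.8 = 10,947.8 m³
S = 339,673.44 / 10,947.8 = 31.0266 ‰

31.03 ‰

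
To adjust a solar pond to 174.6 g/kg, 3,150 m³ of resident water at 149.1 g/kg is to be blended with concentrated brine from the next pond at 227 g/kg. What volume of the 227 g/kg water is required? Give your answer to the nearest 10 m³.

1530 m³

Salt balance: 3,150×149.1 + V×227 = (3,150+V)×174.6
469,665 + 227V = 549,990 + 174.6V
80,325 = 52.4V
V = 1,532.92 m³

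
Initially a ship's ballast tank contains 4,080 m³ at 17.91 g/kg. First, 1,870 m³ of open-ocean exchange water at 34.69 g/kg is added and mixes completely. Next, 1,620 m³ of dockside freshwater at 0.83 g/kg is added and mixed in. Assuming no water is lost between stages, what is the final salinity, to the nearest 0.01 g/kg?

Total salt / total volume:
Initial salt = 4,080×17.91 = 73,072.8
After stage 1: salt = 73,072.8 + 1,870×34.69 = 137,943.1; volume = 5,950 m³; S = 23.184 g/kg
After stage 2: salt = 137,943.1 + 1,620×0.83 = 139,287.7; volume = 7,570 m³
S = 139,287.7 / 7,570 = 18.4 g/kg

18.40 g/kg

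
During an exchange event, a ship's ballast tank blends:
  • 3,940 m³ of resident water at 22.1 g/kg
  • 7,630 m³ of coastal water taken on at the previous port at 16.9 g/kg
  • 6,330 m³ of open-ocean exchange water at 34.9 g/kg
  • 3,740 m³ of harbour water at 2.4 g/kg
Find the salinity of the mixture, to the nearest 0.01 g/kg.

Weighted by volume,
salt = 3,940×22.1 + 7,630×16.9 + 6,330×34.9 + 3,740×2.4 = 87,074 + 128,947 + 220,917 + 8,976 = 445,914
volume = 3,940 + 7,630 + 6,330 + 3,740 = 21,640 m³
S = 445,914 / 21,640 = 20.606 g/kg

20.61 g/kg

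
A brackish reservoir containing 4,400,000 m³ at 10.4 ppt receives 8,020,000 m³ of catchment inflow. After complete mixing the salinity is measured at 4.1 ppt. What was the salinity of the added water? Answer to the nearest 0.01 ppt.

0.64 ppt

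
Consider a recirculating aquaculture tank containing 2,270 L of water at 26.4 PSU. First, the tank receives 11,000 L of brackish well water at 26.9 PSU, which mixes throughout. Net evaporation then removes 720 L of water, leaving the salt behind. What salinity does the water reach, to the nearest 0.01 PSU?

28.35 PSU

After mixing: salt = 2,270×26.4 + 11,000×26.9 = 355,828; volume = 13,270 L
After evaporation: salt unchanged = 355,828; volume = 13,270 − 720 = 12,550 L
S = 355,828 / 12,550 = 28.3528 PSU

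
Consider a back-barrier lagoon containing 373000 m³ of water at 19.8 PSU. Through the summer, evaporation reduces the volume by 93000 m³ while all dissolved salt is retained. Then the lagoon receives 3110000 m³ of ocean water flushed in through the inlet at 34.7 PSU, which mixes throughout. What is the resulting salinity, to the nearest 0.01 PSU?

34.01 PSU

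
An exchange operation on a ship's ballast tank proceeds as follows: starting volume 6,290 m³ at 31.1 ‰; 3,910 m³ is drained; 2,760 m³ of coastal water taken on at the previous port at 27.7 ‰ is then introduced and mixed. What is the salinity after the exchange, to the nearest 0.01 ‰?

Remaining after removal: 2,380 m³ at 31.1 ‰ (salt = 74,018)
After addition: salt = 74,018 + 2,760×27.7 = 150,470; volume = 5,140 m³
S = 150,470 / 5,140 = 29.2743 ‰

29.27 ‰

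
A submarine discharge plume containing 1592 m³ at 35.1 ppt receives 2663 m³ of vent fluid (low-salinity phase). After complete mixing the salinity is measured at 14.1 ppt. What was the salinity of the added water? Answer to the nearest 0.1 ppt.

1.5 ppt

Salt balance: 1,592×35.1 + 2,663×S = 4,255×14.1
55,879.2 + 2,663·S = 59,995.5
S = (59,995.5 − 55,879.2) / 2,663 = 1.5457 ppt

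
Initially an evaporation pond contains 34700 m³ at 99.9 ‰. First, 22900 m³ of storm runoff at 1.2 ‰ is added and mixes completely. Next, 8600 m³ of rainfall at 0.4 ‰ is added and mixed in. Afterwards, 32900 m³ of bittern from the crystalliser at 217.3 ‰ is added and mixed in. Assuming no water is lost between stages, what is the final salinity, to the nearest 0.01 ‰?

107.43 ‰

Total salt / total volume:
Initial salt = 34,700×99.9 = 3,466,530
After stage 1: salt = 3,466,530 + 22,900×1.2 = 3,494,010; volume = 57,600 m³; S = 60.66 ‰
After stage 2: salt = 3,494,010 + 8,600×0.4 = 3,497,450; volume = 66,200 m³; S = 52.832 ‰
After stage 3: salt = 3,497,450 + 32,900×217.3 = 10,646,620; volume = 99,100 m³
S = 10,646,620 / 99,100 = 107.4331 ‰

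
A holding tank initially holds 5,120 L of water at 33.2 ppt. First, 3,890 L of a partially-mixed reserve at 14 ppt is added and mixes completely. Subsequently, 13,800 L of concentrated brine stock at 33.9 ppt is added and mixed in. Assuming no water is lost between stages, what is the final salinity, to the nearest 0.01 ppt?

30.35 ppt

Mass of salt is conserved:
Initial salt = 5,120×33.2 = 169,984
After stage 1: salt = 169,984 + 3,890×14 = 224,444; volume = 9,010 L; S = 24.911 ppt
After stage 2: salt = 224,444 + 13,800×33.9 = 692,264; volume = 22,810 L
S = 692,264 / 22,810 = 30.3491 ppt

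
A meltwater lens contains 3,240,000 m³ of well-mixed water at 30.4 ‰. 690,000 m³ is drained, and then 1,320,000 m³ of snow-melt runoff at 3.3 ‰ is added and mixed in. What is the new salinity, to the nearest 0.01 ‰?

Remaining after removal: 2,550,000 m³ at 30.4 ‰ (salt = 77,520,000)
After addition: salt = 77,520,000 + 1,320,000×3.3 = 81,876,000; volume = 3,870,000 m³
S = 81,876,000 / 3,870,000 = 21.1566 ‰

21.16 ‰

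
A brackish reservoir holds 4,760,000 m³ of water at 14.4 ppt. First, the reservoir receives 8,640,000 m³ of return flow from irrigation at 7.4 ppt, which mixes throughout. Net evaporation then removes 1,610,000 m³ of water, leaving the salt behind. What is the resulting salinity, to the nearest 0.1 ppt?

11.2 ppt

After mixing: salt = 4,760,000×14.4 + 8,640,000×7.4 = 132,480,000; volume = 13,400,000 m³
After evaporation: salt unchanged = 132,480,000; volume = 13,400,000 − 1,610,000 = 11,790,000 m³
S = 132,480,000 / 11,790,000 = 11.2366 ppt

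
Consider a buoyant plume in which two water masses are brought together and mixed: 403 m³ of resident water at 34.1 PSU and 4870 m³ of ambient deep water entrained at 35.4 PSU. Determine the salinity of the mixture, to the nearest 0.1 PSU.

Conserving salt mass:
salt = 403×34.1 + 4,870×35.4 = 13,742.3 + 172,398 = 186,140.3
volume = 403 + 4,870 = 5,273 m³
S = 186,140.3 / 5,273 = 35.301 PSU

35.3 PSU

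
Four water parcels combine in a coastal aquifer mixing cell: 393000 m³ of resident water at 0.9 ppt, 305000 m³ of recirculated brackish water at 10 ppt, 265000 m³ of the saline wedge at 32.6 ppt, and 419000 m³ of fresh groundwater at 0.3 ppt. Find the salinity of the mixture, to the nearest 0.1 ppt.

8.8 ppt

By conservation of dissolved salt,
salt = 393,000×0.9 + 305,000×10 + 265,000×32.6 + 419,000×0.3 = 353,700 + 3,050,000 + 8,639,000 + 125,700 = 12,168,400
volume = 393,000 + 305,000 + 265,000 + 419,000 = 1,382,000 m³
S = 12,168,400 / 1,382,000 = 8.805 ppt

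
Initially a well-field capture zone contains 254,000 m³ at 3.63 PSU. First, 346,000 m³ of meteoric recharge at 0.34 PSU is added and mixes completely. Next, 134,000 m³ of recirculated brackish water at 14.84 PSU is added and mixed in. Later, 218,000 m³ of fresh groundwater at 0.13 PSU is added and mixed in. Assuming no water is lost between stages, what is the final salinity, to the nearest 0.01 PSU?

3.21 PSU

Salt balance:
Initial salt = 254,000×3.63 = 922,020
After stage 1: salt = 922,020 + 346,000×0.34 = 1,039,660; volume = 600,000 m³; S = 1.733 PSU
After stage 2: salt = 1,039,660 + 134,000×14.84 = 3,028,220; volume = 734,000 m³; S = 4.126 PSU
After stage 3: salt = 3,028,220 + 218,000×0.13 = 3,056,560; volume = 952,000 m³
S = 3,056,560 / 952,000 = 3.2107 PSU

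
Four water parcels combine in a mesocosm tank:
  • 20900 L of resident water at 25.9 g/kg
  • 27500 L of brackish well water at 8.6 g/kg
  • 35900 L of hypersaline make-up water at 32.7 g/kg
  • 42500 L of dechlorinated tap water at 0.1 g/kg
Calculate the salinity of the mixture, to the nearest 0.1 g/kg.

15.4 g/kg

Salt balance:
salt = 20,900×25.9 + 27,500×8.6 + 35,900×32.7 + 42,500×0.1 = 541,310 + 236,500 + 1,173,930 + 4,250 = 1,955,990
volume = 20,900 + 27,500 + 35,900 + 42,500 = 126,800 L
S = 1,955,990 / 126,800 = 15.426 g/kg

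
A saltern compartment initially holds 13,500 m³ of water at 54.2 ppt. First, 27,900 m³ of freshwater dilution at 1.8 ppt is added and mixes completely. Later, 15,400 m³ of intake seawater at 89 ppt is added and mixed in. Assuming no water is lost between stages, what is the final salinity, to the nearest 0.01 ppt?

Salt balance:
Initial salt = 13,500×54.2 = 731,700
After stage 1: salt = 731,700 + 27,900×1.8 = 781,920; volume = 41,400 m³; S = 18.887 ppt
After stage 2: salt = 781,920 + 15,400×89 = 2,152,520; volume = 56,800 m³
S = 2,152,520 / 56,800 = 37.8965 ppt

37.90 ppt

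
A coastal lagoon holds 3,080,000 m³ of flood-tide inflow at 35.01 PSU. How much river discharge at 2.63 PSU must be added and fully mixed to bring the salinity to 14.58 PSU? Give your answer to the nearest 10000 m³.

Salt balance: 3,080,000×35.01 + V×2.63 = (3,080,000+V)×14.58
107,830,800 + 2.63V = 44,906,400 + 14.58V
62,924,400 = 11.95V
V = 5,265,640.17 m³

5270000 m³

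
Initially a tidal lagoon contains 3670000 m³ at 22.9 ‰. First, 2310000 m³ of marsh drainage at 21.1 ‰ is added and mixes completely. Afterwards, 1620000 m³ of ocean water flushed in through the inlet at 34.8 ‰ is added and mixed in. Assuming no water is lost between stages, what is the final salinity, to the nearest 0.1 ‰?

24.9 ‰

Weighted by volume,
Initial salt = 3,670,000×22.9 = 84,043,000
After stage 1: salt = 84,043,000 + 2,310,000×21.1 = 132,784,000; volume = 5,980,000 m³; S = 22.205 ‰
After stage 2: salt = 132,784,000 + 1,620,000×34.8 = 189,160,000; volume = 7,600,000 m³
S = 189,160,000 / 7,600,000 = 24.8895 ‰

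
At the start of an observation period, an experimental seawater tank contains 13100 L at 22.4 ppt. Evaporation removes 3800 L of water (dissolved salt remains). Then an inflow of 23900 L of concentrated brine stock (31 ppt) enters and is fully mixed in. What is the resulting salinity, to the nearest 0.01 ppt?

31.15 ppt

After evaporation: salt = 13,100×22.4 = 293,440; volume = 13,100 − 3,800 = 9,300 L
After mixing: salt = 293,440 + 23,900×31 = 1,034,340; volume = 9,300 + 23,900 = 33,200 L
S = 1,034,340 / 33,200 = 31.1548 ppt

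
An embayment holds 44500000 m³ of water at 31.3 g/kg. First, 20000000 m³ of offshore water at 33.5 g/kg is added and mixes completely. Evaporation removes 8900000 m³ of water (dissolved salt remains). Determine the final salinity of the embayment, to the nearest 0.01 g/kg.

37.10 g/kg

After mixing: salt = 44,500,000×31.3 + 20,000,000×33.5 = 2,062,850,000; volume = 64,500,000 m³
After evaporation: salt unchanged = 2,062,850,000; volume = 64,500,000 − 8,900,000 = 55,600,000 m³
S = 2,062,850,000 / 55,600,000 = 37.1016 g/kg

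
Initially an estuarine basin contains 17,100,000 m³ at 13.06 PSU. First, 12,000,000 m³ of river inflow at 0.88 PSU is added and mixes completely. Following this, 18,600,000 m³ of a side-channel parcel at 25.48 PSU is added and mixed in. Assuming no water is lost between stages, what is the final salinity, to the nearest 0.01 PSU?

Conserving salt mass:
Initial salt = 17,100,000×13.06 = 223,326,000
After stage 1: salt = 223,326,000 + 12,000,000×0.88 = 233,886,000; volume = 29,100,000 m³; S = 8.037 PSU
After stage 2: salt = 233,886,000 + 18,600,000×25.48 = 707,814,000; volume = 47,700,000 m³
S = 707,814,000 / 47,700,000 = 14.8389 PSU

14.84 PSU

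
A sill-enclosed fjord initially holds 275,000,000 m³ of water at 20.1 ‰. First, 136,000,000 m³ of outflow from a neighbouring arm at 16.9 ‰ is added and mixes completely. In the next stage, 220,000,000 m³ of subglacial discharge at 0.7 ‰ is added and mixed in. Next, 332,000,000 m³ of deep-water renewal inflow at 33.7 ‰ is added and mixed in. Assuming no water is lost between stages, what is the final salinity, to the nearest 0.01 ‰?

19.90 ‰

Weighted by volume,
Initial salt = 275,000,000×20.1 = 5,527,500,000
After stage 1: salt = 5,527,500,000 + 136,000,000×16.9 = 7,825,900,000; volume = 411,000,000 m³; S = 19.041 ‰
After stage 2: salt = 7,825,900,000 + 220,000,000×0.7 = 7,979,900,000; volume = 631,000,000 m³; S = 12.646 ‰
After stage 3: salt = 7,979,900,000 + 332,000,000×33.7 = 19,168,300,000; volume = 963,000,000 m³
S = 19,168,300,000 / 963,000,000 = 19.9048 ‰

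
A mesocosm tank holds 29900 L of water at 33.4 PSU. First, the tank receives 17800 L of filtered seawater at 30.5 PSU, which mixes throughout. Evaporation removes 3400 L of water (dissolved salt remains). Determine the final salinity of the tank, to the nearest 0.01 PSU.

After mixing: salt = 29,900×33.4 + 17,800×30.5 = 1,541,560; volume = 47,700 L
After evaporation: salt unchanged = 1,541,560; volume = 47,700 − 3,400 = 44,300 L
S = 1,541,560 / 44,300 = 34.7982 PSU

34.80 PSU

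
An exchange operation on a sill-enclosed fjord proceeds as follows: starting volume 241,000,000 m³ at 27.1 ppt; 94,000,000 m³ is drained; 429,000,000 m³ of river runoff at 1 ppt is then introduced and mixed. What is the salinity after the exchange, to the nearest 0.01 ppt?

7.66 ppt

Remaining after removal: 147,000,000 m³ at 27.1 ppt (salt = 3,983,700,000)
After addition: salt = 3,983,700,000 + 429,000,000×1 = 4,412,700,000; volume = 576,000,000 m³
S = 4,412,700,000 / 576,000,000 = 7.6609 ppt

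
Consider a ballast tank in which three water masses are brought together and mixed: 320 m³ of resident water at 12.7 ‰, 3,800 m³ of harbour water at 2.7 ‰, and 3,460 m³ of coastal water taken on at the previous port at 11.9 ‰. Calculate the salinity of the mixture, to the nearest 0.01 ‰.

Weighted by volume,
salt = 320×12.7 + 3,800×2.7 + 3,460×11.9 = 4,064 + 10,260 + 41,174 = 55,498
volume = 320 + 3,800 + 3,460 = 7,580 m³
S = 55,498 / 7,580 = 7.3216 ‰

7.32 ‰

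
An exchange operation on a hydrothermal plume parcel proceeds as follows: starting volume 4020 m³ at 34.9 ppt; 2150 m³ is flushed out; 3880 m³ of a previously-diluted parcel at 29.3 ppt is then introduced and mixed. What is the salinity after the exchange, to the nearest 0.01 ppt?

31.12 ppt

Remaining after removal: 1,870 m³ at 34.9 ppt (salt = 65,263)
After addition: salt = 65,263 + 3,880×29.3 = 178,947; volume = 5,750 m³
S = 178,947 / 5,750 = 31.1212 ppt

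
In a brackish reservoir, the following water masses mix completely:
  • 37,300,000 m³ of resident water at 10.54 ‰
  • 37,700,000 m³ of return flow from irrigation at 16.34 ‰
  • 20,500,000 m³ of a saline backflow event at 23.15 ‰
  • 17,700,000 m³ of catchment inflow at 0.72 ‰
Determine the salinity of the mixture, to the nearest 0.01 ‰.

13.22 ‰

Conserving salt mass:
salt = 37,300,000×10.54 + 37,700,000×16.34 + 20,500,000×23.15 + 17,700,000×0.72 = 393,142,000 + 616,018,000 + 474,575,000 + 12,744,000 = 1,496,479,000
volume = 37,300,000 + 37,700,000 + 20,500,000 + 17,700,000 = 113,200,000 m³
S = 1,496,479,000 / 113,200,000 = 13.2198 ‰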